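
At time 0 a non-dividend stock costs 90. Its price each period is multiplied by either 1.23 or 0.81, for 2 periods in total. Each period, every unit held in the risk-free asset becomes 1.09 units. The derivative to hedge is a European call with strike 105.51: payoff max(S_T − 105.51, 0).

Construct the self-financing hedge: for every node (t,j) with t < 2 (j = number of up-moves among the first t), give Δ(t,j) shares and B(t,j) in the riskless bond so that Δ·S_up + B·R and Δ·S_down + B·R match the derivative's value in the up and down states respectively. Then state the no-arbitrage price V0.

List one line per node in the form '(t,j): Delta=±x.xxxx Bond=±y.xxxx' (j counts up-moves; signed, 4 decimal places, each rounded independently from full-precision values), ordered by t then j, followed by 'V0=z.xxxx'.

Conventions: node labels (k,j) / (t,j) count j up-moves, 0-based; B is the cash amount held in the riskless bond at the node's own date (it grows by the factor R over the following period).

(0,0): Delta=0.4959 Bond=-33.1693
(1,0): Delta=0.0000 Bond=0.0000
(1,1): Delta=0.6592 Bond=-54.2318
V0=11.4659

No-arbitrage ⇒ martingale measure with p* = (R−d)/(u−d) = 0.6667.
Expiry values: V(2,0)=0.0000, V(2,1)=0.0000, V(2,2)=30.6510
Node (1,0) S=72.9000: V=(p*·0.0000+(1−p*)·0.0000)/1.09=0.0000; Δ=(0.0000−0.0000)/(89.6670−59.0490)=0.0000; B=V−Δ·S=0.0000
Node (1,1) S=110.7000: V=(p*·30.6510+(1−p*)·0.0000)/1.09=18.7468; Δ=(30.6510−0.0000)/(136.1610−89.6670)=0.6592; B=V−Δ·S=-54.2318
Node (0,0) S=90.0000: V=(p*·18.7468+(1−p*)·0.0000)/1.09=11.4659; Δ=(18.7468−0.0000)/(110.7000−72.9000)=0.4959; B=V−Δ·S=-33.1693
Verification: the root portfolio costs Δ(0,0)·S0 + B(0,0) = 11.4659, matching V0.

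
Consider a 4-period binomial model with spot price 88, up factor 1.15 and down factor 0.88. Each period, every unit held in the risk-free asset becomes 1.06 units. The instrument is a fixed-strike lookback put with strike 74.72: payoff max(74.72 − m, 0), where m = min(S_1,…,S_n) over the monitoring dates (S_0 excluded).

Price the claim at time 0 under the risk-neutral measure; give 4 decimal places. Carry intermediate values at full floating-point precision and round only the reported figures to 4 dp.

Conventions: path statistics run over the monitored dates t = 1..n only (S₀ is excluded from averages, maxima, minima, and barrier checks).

price = 1.1139

Set p* = 0.6667 (from d < R < u); the path-dependent value is the discounted p*-expectation over all price paths.
Enumerate all 2^4 = 16 price paths (U = up ×1.15, D = down ×0.88); each path with k up-moves has probability p*^k·(1−p*)^(4−k).
DDDD: m=52.7732, payoff=21.9468, prob=0.012346
UDDD: m=68.9650, payoff=5.7550, prob=0.024691
DUDD: m=68.9650, payoff=5.7550, prob=0.024691
UUDD: m=90.1247, payoff=0.0000, prob=0.049383
DDUD: m=68.1472, payoff=6.5728, prob=0.024691
UDUD: m=89.0560, payoff=0.0000, prob=0.049383
DUUD: m=77.4400, payoff=0.0000, prob=0.049383
UUUD: m=101.2000, payoff=0.0000, prob=0.098765
DDDU: m=59.9695, payoff=14.7505, prob=0.024691
UDDU: m=78.3693, payoff=0.0000, prob=0.049383
DUDU: m=77.4400, payoff=0.0000, prob=0.049383
UUDU: m=101.2000, payoff=0.0000, prob=0.098765
DDUU: m=68.1472, payoff=6.5728, prob=0.049383
UDUU: m=89.0560, payoff=0.0000, prob=0.098765
DUUU: m=77.4400, payoff=0.0000, prob=0.098765
UUUU: m=101.2000, payoff=0.0000, prob=0.197531
Price = Σ prob·payoff / R^4 = 1.406231 / 1.262477 = 1.1139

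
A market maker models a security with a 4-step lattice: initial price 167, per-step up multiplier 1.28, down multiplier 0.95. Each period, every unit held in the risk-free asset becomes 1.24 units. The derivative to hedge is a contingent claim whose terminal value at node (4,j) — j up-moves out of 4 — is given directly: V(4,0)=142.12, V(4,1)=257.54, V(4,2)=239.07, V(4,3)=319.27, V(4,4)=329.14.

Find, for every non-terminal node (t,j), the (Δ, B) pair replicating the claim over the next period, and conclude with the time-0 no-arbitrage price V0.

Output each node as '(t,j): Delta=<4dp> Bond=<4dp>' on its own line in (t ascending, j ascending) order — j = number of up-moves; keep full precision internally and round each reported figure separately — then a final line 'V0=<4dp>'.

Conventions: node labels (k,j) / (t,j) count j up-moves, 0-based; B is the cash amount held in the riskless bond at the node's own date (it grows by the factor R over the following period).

(0,0): Delta=0.2732 Bond=89.4121
(1,0): Delta=0.7416 Bond=36.5703
(1,1): Delta=0.2253 Bond=121.1194
(2,0): Delta=-0.0363 Bond=162.5916
(2,1): Delta=0.8212 Bond=29.1755
(2,2): Delta=0.1643 Bond=166.8795
(3,0): Delta=2.4428 Bond=-153.3465
(3,1): Delta=-0.2901 Bond=250.5736
(3,2): Delta=0.9350 Bond=6.6058
(3,3): Delta=0.0854 Bond=234.5616
V0=135.0436

Since d<R<u, set p* = (R−d)/(u−d) = 0.8788; price each node as the discounted p*-expectation of its children.
Terminal payoffs: V(4,0)=142.1200, V(4,1)=257.5400, V(4,2)=239.0700, V(4,3)=319.2700, V(4,4)=329.1400
  t=3,j=0: stock 143.1816 → up 183.2725 (V=257.5400), down 136.0225 (V=142.1200). Price 196.4110; hedge Δ=2.4428, bond B=-153.3465.
  t=3,j=1: stock 192.9184 → up 246.9356 (V=239.0700), down 183.2725 (V=257.5400). Price 194.6039; hedge Δ=-0.2901, bond B=250.5736.
  t=3,j=2: stock 259.9322 → up 332.7132 (V=319.2700), down 246.9356 (V=239.0700). Price 249.6361; hedge Δ=0.9350, bond B=6.6058.
  t=3,j=3: stock 350.2244 → up 448.2872 (V=329.1400), down 332.7132 (V=319.2700). Price 264.4707; hedge Δ=0.0854, bond B=234.5616.
  t=2,j=0: stock 150.7175 → up 192.9184 (V=194.6039), down 143.1816 (V=196.4110). Price 157.1153; hedge Δ=-0.0363, bond B=162.5916.
  t=2,j=1: stock 203.0720 → up 259.9322 (V=249.6361), down 192.9184 (V=194.6039). Price 195.9400; hedge Δ=0.8212, bond B=29.1755.
  t=2,j=2: stock 273.6128 → up 350.2244 (V=264.4707), down 259.9322 (V=249.6361). Price 211.8327; hedge Δ=0.1643, bond B=166.8795.
  t=1,j=0: stock 158.6500 → up 203.0720 (V=195.9400), down 150.7175 (V=157.1153). Price 154.2209; hedge Δ=0.7416, bond B=36.5703.
  t=1,j=1: stock 213.7600 → up 273.6128 (V=211.8327), down 203.0720 (V=195.9400). Price 169.2793; hedge Δ=0.2253, bond B=121.1194.
  t=0,j=0: stock 167.0000 → up 213.7600 (V=169.2793), down 158.6500 (V=154.2209). Price 135.0436; hedge Δ=0.2732, bond B=89.4121.
Verification: the root portfolio costs Δ(0,0)·S0 + B(0,0) = 135.0436, matching V0.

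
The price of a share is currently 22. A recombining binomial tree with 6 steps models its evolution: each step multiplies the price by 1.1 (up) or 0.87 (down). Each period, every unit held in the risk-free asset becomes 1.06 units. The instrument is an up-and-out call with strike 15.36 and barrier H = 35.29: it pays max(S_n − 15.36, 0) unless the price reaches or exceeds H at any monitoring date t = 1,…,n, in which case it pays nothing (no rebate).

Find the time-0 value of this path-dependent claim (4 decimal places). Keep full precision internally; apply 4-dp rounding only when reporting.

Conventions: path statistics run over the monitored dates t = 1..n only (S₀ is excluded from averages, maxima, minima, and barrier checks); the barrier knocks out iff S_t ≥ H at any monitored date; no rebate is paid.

With p* = (R−d)/(u−d) = 0.8261, sum probability × payoff across the paths and divide by R^6.
Enumerate all 2^6 = 64 price paths (U = up ×1.1, D = down ×0.87); each path with k up-moves has probability p*^k·(1−p*)^(6−k).
DDDDDD: M=19.1400, payoff=0.0000, prob=0.000028
UDDDDD: M=24.2000, payoff=0.0000, prob=0.000131
DUDDDD: M=21.0540, payoff=0.0000, prob=0.000131
UUDDDD: M=26.6200, payoff=0.0000, prob=0.000624
DDUDDD: M=19.1400, payoff=0.0000, prob=0.000131
UDUDDD: M=24.2000, payoff=0.0000, prob=0.000624
DUUDDD: M=23.1594, payoff=0.0000, prob=0.000624
UUUDDD: M=29.2820, payoff=3.9223, prob=0.002965
DDDUDD: M=19.1400, payoff=0.0000, prob=0.000131
UDDUDD: M=24.2000, payoff=0.0000, prob=0.000624
DUDUDD: M=21.0540, payoff=0.0000, prob=0.000624
UUDUDD: M=26.6200, payoff=3.9223, prob=0.002965
DDUUDD: M=20.1487, payoff=0.0000, prob=0.000624
UDUUDD: M=25.4753, payoff=3.9223, prob=0.002965
DUUUDD: M=25.4753, payoff=3.9223, prob=0.002965
UUUUDD: M=32.2102, payoff=9.0199, prob=0.014085
DDDDUD: M=19.1400, payoff=0.0000, prob=0.000131
UDDDUD: M=24.2000, payoff=0.0000, prob=0.000624
DUDDUD: M=21.0540, payoff=0.0000, prob=0.000624
UUDDUD: M=26.6200, payoff=3.9223, prob=0.002965
DDUDUD: M=19.1400, payoff=0.0000, prob=0.000624
UDUDUD: M=24.2000, payoff=3.9223, prob=0.002965
DUUDUD: M=23.1594, payoff=3.9223, prob=0.002965
UUUDUD: M=29.2820, payoff=9.0199, prob=0.014085
DDDUUD: M=19.1400, payoff=0.0000, prob=0.000624
UDDUUD: M=24.2000, payoff=3.9223, prob=0.002965
DUDUUD: M=22.1635, payoff=3.9223, prob=0.002965
UUDUUD: M=28.0229, payoff=9.0199, prob=0.014085
DDUUUD: M=22.1635, payoff=3.9223, prob=0.002965
UDUUUD: M=28.0229, payoff=9.0199, prob=0.014085
DUUUUD: M=28.0229, payoff=9.0199, prob=0.014085
UUUUUD: M=35.4312, payoff=0.0000, prob=0.066905
DDDDDU: M=19.1400, payoff=0.0000, prob=0.000131
UDDDDU: M=24.2000, payoff=0.0000, prob=0.000624
DUDDDU: M=21.0540, payoff=0.0000, prob=0.000624
UUDDDU: M=26.6200, payoff=3.9223, prob=0.002965
DDUDDU: M=19.1400, payoff=0.0000, prob=0.000624
UDUDDU: M=24.2000, payoff=3.9223, prob=0.002965
DUUDDU: M=23.1594, payoff=3.9223, prob=0.002965
UUUDDU: M=29.2820, payoff=9.0199, prob=0.014085
DDDUDU: M=19.1400, payoff=0.0000, prob=0.000624
UDDUDU: M=24.2000, payoff=3.9223, prob=0.002965
DUDUDU: M=21.0540, payoff=3.9223, prob=0.002965
UUDUDU: M=26.6200, payoff=9.0199, prob=0.014085
DDUUDU: M=20.1487, payoff=3.9223, prob=0.002965
UDUUDU: M=25.4753, payoff=9.0199, prob=0.014085
DUUUDU: M=25.4753, payoff=9.0199, prob=0.014085
UUUUDU: M=32.2102, payoff=15.4652, prob=0.066905
DDDDUU: M=19.1400, payoff=0.0000, prob=0.000624
UDDDUU: M=24.2000, payoff=3.9223, prob=0.002965
DUDDUU: M=21.0540, payoff=3.9223, prob=0.002965
UUDDUU: M=26.6200, payoff=9.0199, prob=0.014085
DDUDUU: M=19.2823, payoff=3.9223, prob=0.002965
UDUDUU: M=24.3799, payoff=9.0199, prob=0.014085
DUUDUU: M=24.3799, payoff=9.0199, prob=0.014085
UUUDUU: M=30.8252, payoff=15.4652, prob=0.066905
DDDUUU: M=19.2823, payoff=3.9223, prob=0.002965
UDDUUU: M=24.3799, payoff=9.0199, prob=0.014085
DUDUUU: M=24.3799, payoff=9.0199, prob=0.014085
UUDUUU: M=30.8252, payoff=15.4652, prob=0.066905
DDUUUU: M=24.3799, payoff=9.0199, prob=0.014085
UDUUUU: M=30.8252, payoff=15.4652, prob=0.066905
DUUUUU: M=30.8252, payoff=15.4652, prob=0.066905
UUUUUU: M=38.9743, payoff=0.0000, prob=0.317801
Price = Σ prob·payoff / R^6 = 7.311855 / 1.418519 = 5.1546

price = 5.1546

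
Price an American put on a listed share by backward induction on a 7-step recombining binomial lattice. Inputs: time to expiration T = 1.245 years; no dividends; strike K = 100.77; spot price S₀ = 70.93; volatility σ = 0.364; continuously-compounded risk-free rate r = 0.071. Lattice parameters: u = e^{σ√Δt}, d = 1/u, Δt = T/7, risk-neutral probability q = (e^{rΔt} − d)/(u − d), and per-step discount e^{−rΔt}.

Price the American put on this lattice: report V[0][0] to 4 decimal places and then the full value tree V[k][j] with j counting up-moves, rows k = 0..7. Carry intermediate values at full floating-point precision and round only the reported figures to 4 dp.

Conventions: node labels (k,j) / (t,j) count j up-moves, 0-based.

Δt=0.17786  u=1.16592  d=0.85769  q=0.50293  discount=0.98745
step 7 (expiry): payoffs max(K−S,0) = 76.5514 67.8479 56.0168 39.9339 18.0713 0.0000 0.0000 0.0000
k=6: (k=6,j=0): S=28.2370, K−S=72.5330, hold=71.2685 ⇒ V=72.5330 exercise | (k=6,j=1): S=38.3845, K−S=62.3855, hold=61.1210 ⇒ V=62.3855 exercise | (k=6,j=2): S=52.1786, K−S=48.5914, hold=47.3269 ⇒ V=48.5914 exercise | (k=6,j=3): S=70.9300, K−S=29.8400, hold=28.5755 ⇒ V=29.8400 exercise | (k=6,j=4): S=96.4200, K−S=4.3500, hold=8.8701 ⇒ V=8.8701 continue | (k=6,j=5): S=131.0703, K−S=0.0000, hold=0.0000 ⇒ V=0.0000 continue | (k=6,j=6): S=178.1729, K−S=0.0000, hold=0.0000 ⇒ V=0.0000 continue
k=5: (k=5,j=0): S=32.9221, K−S=67.8479, hold=66.5834 ⇒ V=67.8479 exercise | (k=5,j=1): S=44.7532, K−S=56.0168, hold=54.7523 ⇒ V=56.0168 exercise | (k=5,j=2): S=60.8361, K−S=39.9339, hold=38.6694 ⇒ V=39.9339 exercise | (k=5,j=3): S=82.6987, K−S=18.0713, hold=19.0515 ⇒ V=19.0515 continue | (k=5,j=4): S=112.4180, K−S=0.0000, hold=4.3537 ⇒ V=4.3537 continue | (k=5,j=5): S=152.8175, K−S=0.0000, hold=0.0000 ⇒ V=0.0000 continue
k=4: (k=4,j=0): S=38.3845, K−S=62.3855, hold=61.1210 ⇒ V=62.3855 exercise | (k=4,j=1): S=52.1786, K−S=48.5914, hold=47.3269 ⇒ V=48.5914 exercise | (k=4,j=2): S=70.9300, K−S=29.8400, hold=29.0623 ⇒ V=29.8400 exercise | (k=4,j=3): S=96.4200, K−S=4.3500, hold=11.5133 ⇒ V=11.5133 continue | (k=4,j=4): S=131.0703, K−S=0.0000, hold=2.1370 ⇒ V=2.1370 continue
k=3: (k=3,j=0): S=44.7532, K−S=56.0168, hold=54.7523 ⇒ V=56.0168 exercise | (k=3,j=1): S=60.8361, K−S=39.9339, hold=38.6694 ⇒ V=39.9339 exercise | (k=3,j=2): S=82.6987, K−S=18.0713, hold=20.3642 ⇒ V=20.3642 continue | (k=3,j=3): S=112.4180, K−S=0.0000, hold=6.7124 ⇒ V=6.7124 continue
k=2: (k=2,j=0): S=52.1786, K−S=48.5914, hold=47.3269 ⇒ V=48.5914 exercise | (k=2,j=1): S=70.9300, K−S=29.8400, hold=29.7142 ⇒ V=29.8400 exercise | (k=2,j=2): S=96.4200, K−S=4.3500, hold=13.3290 ⇒ V=13.3290 continue
k=1: (k=1,j=0): S=60.8361, K−S=39.9339, hold=38.6694 ⇒ V=39.9339 exercise | (k=1,j=1): S=82.6987, K−S=18.0713, hold=21.2659 ⇒ V=21.2659 continue
k=0: (k=0,j=0): S=70.9300, K−S=29.8400, hold=30.1620 ⇒ V=30.1620 continue

price = 30.1620
tree:
30.1620
39.9339 21.2659
48.5914 29.8400 13.3290
56.0168 39.9339 20.3642 6.7124
62.3855 48.5914 29.8400 11.5133 2.1370
67.8479 56.0168 39.9339 19.0515 4.3537 0.0000
72.5330 62.3855 48.5914 29.8400 8.8701 0.0000 0.0000
76.5514 67.8479 56.0168 39.9339 18.0713 0.0000 0.0000 0.0000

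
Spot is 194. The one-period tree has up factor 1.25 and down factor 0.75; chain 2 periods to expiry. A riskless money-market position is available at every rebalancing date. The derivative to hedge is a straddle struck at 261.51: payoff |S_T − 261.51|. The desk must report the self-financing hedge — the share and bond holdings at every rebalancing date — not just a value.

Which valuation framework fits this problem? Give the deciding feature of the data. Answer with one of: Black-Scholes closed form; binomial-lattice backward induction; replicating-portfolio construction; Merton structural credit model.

framework: replicating-portfolio construction

Key observation: the mandate to exhibit the hedge at every date and state singles out the replicating-portfolio construction on the 2-period tree with factors 1.25 and 0.75 from 194.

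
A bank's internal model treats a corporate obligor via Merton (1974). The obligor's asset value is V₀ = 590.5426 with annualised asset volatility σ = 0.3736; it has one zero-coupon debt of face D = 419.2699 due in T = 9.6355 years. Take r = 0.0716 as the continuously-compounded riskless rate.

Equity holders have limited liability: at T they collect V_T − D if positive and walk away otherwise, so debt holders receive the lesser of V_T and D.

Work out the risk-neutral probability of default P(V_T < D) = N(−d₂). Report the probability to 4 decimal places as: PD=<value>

PD=0.3781

With assets at 590.5426 and a single debt payment of 419.2699 at 9.6355 years:
d₁ = [ln(V₀/D) + (r + σ²/2)T] / (σ√T)
   = [ln(590.5426/419.2699) + (0.0716 + 0.5·0.3736²)·9.6355] / (0.3736·√9.6355)
   = [0.342527 + 1.362349] / 1.159696 = 1.470106
d₂ = d₁ − σ√T = 1.470106 − 1.159696 = 0.310411
risk-neutral PD = N(−d₂) = N(-0.310411) = 0.378124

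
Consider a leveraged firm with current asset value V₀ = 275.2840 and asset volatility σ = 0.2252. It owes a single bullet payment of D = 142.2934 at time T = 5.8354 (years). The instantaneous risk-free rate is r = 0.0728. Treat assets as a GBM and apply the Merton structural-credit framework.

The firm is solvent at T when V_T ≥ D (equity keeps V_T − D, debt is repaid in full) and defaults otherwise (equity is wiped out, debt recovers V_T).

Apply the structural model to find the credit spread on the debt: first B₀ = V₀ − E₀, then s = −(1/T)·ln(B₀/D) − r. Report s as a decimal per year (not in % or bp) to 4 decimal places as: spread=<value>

spread=0.0013

Equity is a call on the firm's assets struck at D = 142.2934:
d₁ = [ln(V₀/D) + (r + σ²/2)T] / (σ√T)
   = [ln(275.2840/142.2934) + (0.0728 + 0.5·0.2252²)·5.8354] / (0.2252·√5.8354)
   = [0.659912 + 0.572788] / 0.544006 = 2.265969
d₂ = d₁ − σ√T = 2.265969 − 0.544006 = 1.721963
N(d₁) = 0.988273,  N(d₂) = 0.957462,  e^(−rT) = 0.653889
E₀ = V₀·N(d₁) − D·e^(−rT)·N(d₂)
   = 275.2840·0.988273 − 142.2934·0.653889·0.957462 = 182.969626
B₀ = V₀ − E₀ = 275.2840 − 182.969626 = 92.314374
spread = −(1/T)·ln(B₀/D) − r = −(1/5.8354)·ln(92.314374/142.2934) − 0.0728 = 0.00134937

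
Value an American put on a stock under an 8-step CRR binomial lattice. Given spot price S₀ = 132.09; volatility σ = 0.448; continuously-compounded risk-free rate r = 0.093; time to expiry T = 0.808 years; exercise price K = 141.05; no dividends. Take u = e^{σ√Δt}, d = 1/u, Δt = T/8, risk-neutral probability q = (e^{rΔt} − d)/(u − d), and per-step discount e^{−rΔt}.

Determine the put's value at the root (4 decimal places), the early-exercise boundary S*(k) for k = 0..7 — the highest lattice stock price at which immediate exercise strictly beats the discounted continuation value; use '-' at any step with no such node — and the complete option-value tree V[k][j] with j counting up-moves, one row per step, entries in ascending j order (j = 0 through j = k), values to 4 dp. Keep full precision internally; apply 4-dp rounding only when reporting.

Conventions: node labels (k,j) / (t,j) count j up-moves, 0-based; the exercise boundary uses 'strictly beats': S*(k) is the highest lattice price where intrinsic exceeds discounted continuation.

price = 22.2276
boundary = - - - 86.1727 99.3581 86.1727 99.3581 114.5609
tree:
22.2276
31.0517 13.7363
42.0211 20.5608 7.1037
54.8773 29.8327 11.5855 2.7114
66.3129 41.6919 18.4200 4.9020 0.5502
76.2309 54.8773 28.3368 8.7529 1.1053 0.0000
84.8327 66.3129 41.6919 15.3847 2.2204 0.0000 0.0000
92.2931 76.2309 54.8773 26.4891 4.4603 0.0000 0.0000 0.0000
98.7634 84.8327 66.3129 41.6919 8.9600 0.0000 0.0000 0.0000 0.0000

Δt=0.10100  u=1.15301  d=0.86729  q=0.49750  discount=0.99065
step 8 (expiry): payoffs max(K−S,0) = 98.7634 84.8327 66.3129 41.6919 8.9600 0.0000 0.0000 0.0000 0.0000
step 7: (k=7,j=0): S=48.7569, K−S=92.2931, hold=90.9744 ⇒ V=92.2931 exercise | (k=7,j=1): S=64.8191, K−S=76.2309, hold=74.9122 ⇒ V=76.2309 exercise | (k=7,j=2): S=86.1727, K−S=54.8773, hold=53.5586 ⇒ V=54.8773 exercise | (k=7,j=3): S=114.5609, K−S=26.4891, hold=25.1704 ⇒ V=26.4891 exercise | (k=7,j=4): S=152.3012, K−S=0.0000, hold=4.4603 ⇒ V=4.4603 continue | (k=7,j=5): S=202.4744, K−S=0.0000, hold=0.0000 ⇒ V=0.0000 continue | (k=7,j=6): S=269.1763, K−S=0.0000, hold=0.0000 ⇒ V=0.0000 continue | (k=7,j=7): S=357.8521, K−S=0.0000, hold=0.0000 ⇒ V=0.0000 continue  boundary S*=114.5609
step 6: (k=6,j=0): S=56.2173, K−S=84.8327, hold=83.5141 ⇒ V=84.8327 exercise | (k=6,j=1): S=74.7371, K−S=66.3129, hold=64.9942 ⇒ V=66.3129 exercise | (k=6,j=2): S=99.3581, K−S=41.6919, hold=40.3732 ⇒ V=41.6919 exercise | (k=6,j=3): S=132.0900, K−S=8.9600, hold=15.3847 ⇒ V=15.3847 continue | (k=6,j=4): S=175.6049, K−S=0.0000, hold=2.2204 ⇒ V=2.2204 continue | (k=6,j=5): S=233.4552, K−S=0.0000, hold=0.0000 ⇒ V=0.0000 continue | (k=6,j=6): S=310.3632, K−S=0.0000, hold=0.0000 ⇒ V=0.0000 continue  boundary S*=99.3581
step 5: (k=5,j=0): S=64.8191, K−S=76.2309, hold=74.9122 ⇒ V=76.2309 exercise | (k=5,j=1): S=86.1727, K−S=54.8773, hold=53.5586 ⇒ V=54.8773 exercise | (k=5,j=2): S=114.5609, K−S=26.4891, hold=28.3368 ⇒ V=28.3368 continue | (k=5,j=3): S=152.3012, K−S=0.0000, hold=8.7529 ⇒ V=8.7529 continue | (k=5,j=4): S=202.4744, K−S=0.0000, hold=1.1053 ⇒ V=1.1053 continue | (k=5,j=5): S=269.1763, K−S=0.0000, hold=0.0000 ⇒ V=0.0000 continue  boundary S*=86.1727
step 4: (k=4,j=0): S=74.7371, K−S=66.3129, hold=64.9942 ⇒ V=66.3129 exercise | (k=4,j=1): S=99.3581, K−S=41.6919, hold=41.2839 ⇒ V=41.6919 exercise | (k=4,j=2): S=132.0900, K−S=8.9600, hold=18.4200 ⇒ V=18.4200 continue | (k=4,j=3): S=175.6049, K−S=0.0000, hold=4.9020 ⇒ V=4.9020 continue | (k=4,j=4): S=233.4552, K−S=0.0000, hold=0.5502 ⇒ V=0.5502 continue  boundary S*=99.3581
step 3: (k=3,j=0): S=86.1727, K−S=54.8773, hold=53.5586 ⇒ V=54.8773 exercise | (k=3,j=1): S=114.5609, K−S=26.4891, hold=29.8327 ⇒ V=29.8327 continue | (k=3,j=2): S=152.3012, K−S=0.0000, hold=11.5855 ⇒ V=11.5855 continue | (k=3,j=3): S=202.4744, K−S=0.0000, hold=2.7114 ⇒ V=2.7114 continue  boundary S*=86.1727
step 2: (k=2,j=0): S=99.3581, K−S=41.6919, hold=42.0211 ⇒ V=42.0211 continue | (k=2,j=1): S=132.0900, K−S=8.9600, hold=20.5608 ⇒ V=20.5608 continue | (k=2,j=2): S=175.6049, K−S=0.0000, hold=7.1037 ⇒ V=7.1037 continue  boundary S*=-
step 1: (k=1,j=0): S=114.5609, K−S=26.4891, hold=31.0517 ⇒ V=31.0517 continue | (k=1,j=1): S=152.3012, K−S=0.0000, hold=13.7363 ⇒ V=13.7363 continue  boundary S*=-
step 0: (k=0,j=0): S=132.0900, K−S=8.9600, hold=22.2276 ⇒ V=22.2276 continue  boundary S*=-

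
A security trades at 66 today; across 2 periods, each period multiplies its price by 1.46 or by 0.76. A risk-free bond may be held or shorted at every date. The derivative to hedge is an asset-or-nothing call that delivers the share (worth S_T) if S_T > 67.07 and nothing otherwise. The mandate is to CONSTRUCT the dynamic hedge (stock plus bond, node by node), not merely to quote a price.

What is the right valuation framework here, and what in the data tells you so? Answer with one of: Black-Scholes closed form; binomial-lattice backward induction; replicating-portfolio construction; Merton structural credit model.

framework: replicating-portfolio construction

Key observation: the deliverable is the dynamic trading strategy on the 2-step tree (spot 66, moves 1.46 and 0.76), so the valuation must go through the node-by-node replicating-portfolio solve.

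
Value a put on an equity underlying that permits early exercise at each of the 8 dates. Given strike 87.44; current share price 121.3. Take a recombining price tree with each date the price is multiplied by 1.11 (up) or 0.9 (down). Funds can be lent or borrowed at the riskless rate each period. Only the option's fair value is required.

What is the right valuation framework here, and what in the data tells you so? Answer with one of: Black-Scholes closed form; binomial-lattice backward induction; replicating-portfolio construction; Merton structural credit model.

framework: binomial-lattice backward induction

Key observation: the put (strike 87.44 on spot 121.3) is American-style on a 8-step discrete price model, so the early-exercise decision at every node requires stepwise backward valuation — a closed form cannot price the exercise right.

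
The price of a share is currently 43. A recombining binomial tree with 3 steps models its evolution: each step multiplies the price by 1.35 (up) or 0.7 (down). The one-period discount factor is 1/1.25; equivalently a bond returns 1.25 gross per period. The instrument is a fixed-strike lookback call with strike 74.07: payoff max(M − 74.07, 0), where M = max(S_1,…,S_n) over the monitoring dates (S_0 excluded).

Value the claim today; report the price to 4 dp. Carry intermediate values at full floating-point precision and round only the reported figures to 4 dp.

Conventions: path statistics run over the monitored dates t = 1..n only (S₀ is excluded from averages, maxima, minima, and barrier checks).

price = 10.0833

Under the martingale measure an up-move has probability p* = 0.8462; value the claim as the probability-weighted average of per-path payoffs, discounted 3 periods at R = 1.25.
Enumerate all 2^3 = 8 price paths (U = up ×1.35, D = down ×0.7); each path with k up-moves has probability p*^k·(1−p*)^(3−k).
DDD: M=30.1000, payoff=0.0000, prob=0.003641
UDD: M=58.0500, payoff=0.0000, prob=0.020027
DUD: M=40.6350, payoff=0.0000, prob=0.020027
UUD: M=78.3675, payoff=4.2975, prob=0.110150
DDU: M=30.1000, payoff=0.0000, prob=0.020027
UDU: M=58.0500, payoff=0.0000, prob=0.110150
DUU: M=54.8573, payoff=0.0000, prob=0.110150
UUU: M=105.7961, payoff=31.7261, prob=0.605826
Price = Σ prob·payoff / R^3 = 19.693886 / 1.953125 = 10.0833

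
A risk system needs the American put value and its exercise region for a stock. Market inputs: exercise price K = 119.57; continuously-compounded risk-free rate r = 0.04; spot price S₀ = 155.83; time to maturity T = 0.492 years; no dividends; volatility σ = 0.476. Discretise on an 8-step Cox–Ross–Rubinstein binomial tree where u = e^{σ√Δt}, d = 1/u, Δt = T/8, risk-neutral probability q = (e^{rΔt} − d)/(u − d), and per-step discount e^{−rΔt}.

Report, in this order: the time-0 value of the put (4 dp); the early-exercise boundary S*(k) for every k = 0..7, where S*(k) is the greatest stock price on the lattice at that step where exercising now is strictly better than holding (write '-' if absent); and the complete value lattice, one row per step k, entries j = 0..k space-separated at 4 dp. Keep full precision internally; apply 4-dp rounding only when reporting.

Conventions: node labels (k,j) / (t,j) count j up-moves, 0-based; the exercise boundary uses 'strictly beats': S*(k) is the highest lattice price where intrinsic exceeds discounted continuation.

Δt=0.06150, u=1.12529, d=0.88866, q=0.48093, disc=e^(-rΔt)=0.99754
k=8 terminal: V=max(K-S,0) → 58.9629 42.8240 22.3877 0.0000 0.0000 0.0000 0.0000 0.0000 0.0000
k=7: j=0 S=68.2008 intr=51.3692 cont=51.0754 V=51.3692[EX]; j=1 S=86.3617 intr=33.2083 cont=32.9145 V=33.2083[EX]; j=2 S=109.3587 intr=10.2113 cont=11.5922 V=11.5922[hold]; j=3 S=138.4794 intr=0.0000 cont=0.0000 V=0.0000[hold]; j=4 S=175.3545 intr=0.0000 cont=0.0000 V=0.0000[hold]; j=5 S=222.0490 intr=0.0000 cont=0.0000 V=0.0000[hold]; j=6 S=281.1776 intr=0.0000 cont=0.0000 V=0.0000[hold]; j=7 S=356.0513 intr=0.0000 cont=0.0000 V=0.0000[hold]  S*(7)=86.3617
k=6: j=0 S=76.7460 intr=42.8240 cont=42.5303 V=42.8240[EX]; j=1 S=97.1823 intr=22.3877 cont=22.7563 V=22.7563[hold]; j=2 S=123.0607 intr=0.0000 cont=6.0023 V=6.0023[hold]; j=3 S=155.8300 intr=0.0000 cont=0.0000 V=0.0000[hold]; j=4 S=197.3254 intr=0.0000 cont=0.0000 V=0.0000[hold]; j=5 S=249.8704 intr=0.0000 cont=0.0000 V=0.0000[hold]; j=6 S=316.4074 intr=0.0000 cont=0.0000 V=0.0000[hold]  S*(6)=76.7460
k=5: j=0 S=86.3617 intr=33.2083 cont=33.0913 V=33.2083[EX]; j=1 S=109.3587 intr=10.2113 cont=14.6627 V=14.6627[hold]; j=2 S=138.4794 intr=0.0000 cont=3.1080 V=3.1080[hold]; j=3 S=175.3545 intr=0.0000 cont=0.0000 V=0.0000[hold]; j=4 S=222.0490 intr=0.0000 cont=0.0000 V=0.0000[hold]; j=5 S=281.1776 intr=0.0000 cont=0.0000 V=0.0000[hold]  S*(5)=86.3617
k=4: j=0 S=97.1823 intr=22.3877 cont=24.2294 V=24.2294[hold]; j=1 S=123.0607 intr=0.0000 cont=9.0833 V=9.0833[hold]; j=2 S=155.8300 intr=0.0000 cont=1.6093 V=1.6093[hold]; j=3 S=197.3254 intr=0.0000 cont=0.0000 V=0.0000[hold]; j=4 S=249.8704 intr=0.0000 cont=0.0000 V=0.0000[hold]  S*(4)=-
k=3: j=0 S=109.3587 intr=10.2113 cont=16.9035 V=16.9035[hold]; j=1 S=138.4794 intr=0.0000 cont=5.4753 V=5.4753[hold]; j=2 S=175.3545 intr=0.0000 cont=0.8333 V=0.8333[hold]; j=3 S=222.0490 intr=0.0000 cont=0.0000 V=0.0000[hold]  S*(3)=-
k=2: j=0 S=123.0607 intr=0.0000 cont=11.3793 V=11.3793[hold]; j=1 S=155.8300 intr=0.0000 cont=3.2348 V=3.2348[hold]; j=2 S=197.3254 intr=0.0000 cont=0.4315 V=0.4315[hold]  S*(2)=-
k=1: j=0 S=138.4794 intr=0.0000 cont=7.4441 V=7.4441[hold]; j=1 S=175.3545 intr=0.0000 cont=1.8820 V=1.8820[hold]  S*(1)=-
k=0: j=0 S=155.8300 intr=0.0000 cont=4.7574 V=4.7574[hold]  S*(0)=-

price = 4.7574
boundary = - - - - - 86.3617 76.7460 86.3617
tree:
4.7574
7.4441 1.8820
11.3793 3.2348 0.4315
16.9035 5.4753 0.8333 0.0000
24.2294 9.0833 1.6093 0.0000 0.0000
33.2083 14.6627 3.1080 0.0000 0.0000 0.0000
42.8240 22.7563 6.0023 0.0000 0.0000 0.0000 0.0000
51.3692 33.2083 11.5922 0.0000 0.0000 0.0000 0.0000 0.0000
58.9629 42.8240 22.3877 0.0000 0.0000 0.0000 0.0000 0.0000 0.0000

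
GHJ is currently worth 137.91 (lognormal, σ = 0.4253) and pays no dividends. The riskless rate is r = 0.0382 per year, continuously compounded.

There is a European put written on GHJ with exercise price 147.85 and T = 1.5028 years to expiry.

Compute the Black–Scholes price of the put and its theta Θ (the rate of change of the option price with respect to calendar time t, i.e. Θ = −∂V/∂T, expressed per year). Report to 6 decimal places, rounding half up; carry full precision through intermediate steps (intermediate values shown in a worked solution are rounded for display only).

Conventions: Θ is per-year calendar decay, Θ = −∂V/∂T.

price = 29.390457
Θ = -6.016114

σ√T = 0.4253·√1.5028 = 0.521370
d₁ = (ln(S/K) + (r+σ²/2)T) / (σ√T) = (ln(137.91/147.85) + (0.0382+0.4253²/2)·1.5028) / 0.521370 = (-0.069597 + 0.193320) / 0.521370 = 0.237304
d₂ = d₁ − σ√T = 0.237304 − 0.521370 = -0.284066
e^{−rT} = 0.944210
N(−d₁) = 0.406210,  N(−d₂) = 0.611820
Put price V = K·e^{−rT}·N(−d₂) − S·N(−d₁) = 85.410929 − 56.020473 = 29.390457
φ(d₁) = (1/√(2π))·e^{−d₁²/2} = 0.387866
Θ = −S·φ(d₁)·σ/(2√T) + r·K·e^{−rT}·N(−d₂) = −9.278811 + 3.262698 = -6.016114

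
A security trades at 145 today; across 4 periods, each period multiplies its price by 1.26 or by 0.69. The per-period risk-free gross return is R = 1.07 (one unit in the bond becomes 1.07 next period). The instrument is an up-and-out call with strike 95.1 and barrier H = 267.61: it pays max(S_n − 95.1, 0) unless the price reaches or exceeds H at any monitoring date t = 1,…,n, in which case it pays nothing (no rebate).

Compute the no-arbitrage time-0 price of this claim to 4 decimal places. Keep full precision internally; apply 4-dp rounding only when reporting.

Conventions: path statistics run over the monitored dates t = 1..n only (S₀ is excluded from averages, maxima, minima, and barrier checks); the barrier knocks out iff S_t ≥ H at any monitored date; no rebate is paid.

Set p* = 0.6667 (from d < R < u); the path-dependent value is the discounted p*-expectation over all price paths.
Enumerate all 2^4 = 16 price paths (U = up ×1.26, D = down ×0.69); each path with k up-moves has probability p*^k·(1−p*)^(4−k).
DDDD: M=100.0500, payoff=0.0000, prob=0.012346
UDDD: M=182.7000, payoff=0.0000, prob=0.024691
DUDD: M=126.0630, payoff=0.0000, prob=0.024691
UUDD: M=230.2020, payoff=14.4992, prob=0.049383
DDUD: M=100.0500, payoff=0.0000, prob=0.024691
UDUD: M=182.7000, payoff=14.4992, prob=0.049383
DUUD: M=158.8394, payoff=14.4992, prob=0.049383
UUUD: M=290.0545, payoff=0.0000, prob=0.098765
DDDU: M=100.0500, payoff=0.0000, prob=0.024691
UDDU: M=182.7000, payoff=14.4992, prob=0.049383
DUDU: M=126.0630, payoff=14.4992, prob=0.049383
UUDU: M=230.2020, payoff=105.0376, prob=0.098765
DDUU: M=109.5992, payoff=14.4992, prob=0.049383
UDUU: M=200.1376, payoff=105.0376, prob=0.098765
DUUU: M=200.1376, payoff=105.0376, prob=0.098765
UUUU: M=365.4687, payoff=0.0000, prob=0.197531
Price = Σ prob·payoff / R^4 = 35.418308 / 1.310796 = 27.0205

price = 27.0205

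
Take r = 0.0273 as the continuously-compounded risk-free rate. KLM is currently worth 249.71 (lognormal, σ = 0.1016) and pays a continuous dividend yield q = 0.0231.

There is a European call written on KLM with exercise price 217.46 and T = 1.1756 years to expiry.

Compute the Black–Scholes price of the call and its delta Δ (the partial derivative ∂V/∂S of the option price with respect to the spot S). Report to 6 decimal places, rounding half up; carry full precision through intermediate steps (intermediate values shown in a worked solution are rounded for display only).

price = 33.561449
Δ = 0.887884

σ√T = 0.1016·√1.1756 = 0.110160
d₁ = (ln(S/K) + (r−q+σ²/2)T) / (σ√T) = (ln(249.71/217.46) + (0.0273−0.0231+0.1016²/2)·1.1756) / 0.110160 = (0.138285 + 0.011005) / 0.110160 = 1.355216
d₂ = d₁ − σ√T = 1.355216 − 0.110160 = 1.245056
e^{−rT} = 0.968416
e^{−qT} = 0.973209
N(d₁) = 0.912326,  N(d₂) = 0.893444
Call price V = S·e^{−qT}·N(d₁) − K·e^{−rT}·N(d₂) = 221.713402 − 188.151954 = 33.561449
Δ = e^{−qT}·N(d₁) = 0.887884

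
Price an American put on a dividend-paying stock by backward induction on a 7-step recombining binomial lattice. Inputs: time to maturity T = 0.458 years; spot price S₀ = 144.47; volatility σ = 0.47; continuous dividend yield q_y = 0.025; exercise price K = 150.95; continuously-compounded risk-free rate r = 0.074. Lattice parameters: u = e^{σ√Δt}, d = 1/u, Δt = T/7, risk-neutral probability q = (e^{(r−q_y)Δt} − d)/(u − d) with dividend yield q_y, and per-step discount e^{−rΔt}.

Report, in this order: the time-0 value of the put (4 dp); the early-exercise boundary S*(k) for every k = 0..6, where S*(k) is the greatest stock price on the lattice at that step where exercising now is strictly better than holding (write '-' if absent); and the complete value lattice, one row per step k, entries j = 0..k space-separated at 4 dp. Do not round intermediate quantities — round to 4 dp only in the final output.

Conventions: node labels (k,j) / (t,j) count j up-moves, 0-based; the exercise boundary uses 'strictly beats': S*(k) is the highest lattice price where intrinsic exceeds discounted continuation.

Δt=0.06543, u=1.12775, d=0.88672, q=0.48330, disc=e^(-rΔt)=0.99517
k=7 terminal: V=max(K-S,0) → 88.6773 71.7509 50.2236 22.8450 0.0000 0.0000 0.0000 0.0000
k=6: j=0 S=70.2278 intr=80.7222 cont=80.1079 V=80.7222[EX]; j=1 S=89.3165 intr=61.6335 cont=61.0504 V=61.6335[EX]; j=2 S=113.5938 intr=37.3562 cont=36.8127 V=37.3562[EX]; j=3 S=144.4700 intr=6.4800 cont=11.7469 V=11.7469[hold]; j=4 S=183.7387 intr=0.0000 cont=0.0000 V=0.0000[hold]; j=5 S=233.6811 intr=0.0000 cont=0.0000 V=0.0000[hold]; j=6 S=297.1984 intr=0.0000 cont=0.0000 V=0.0000[hold]  S*(6)=113.5938
k=5: j=0 S=79.1991 intr=71.7509 cont=71.1512 V=71.7509[EX]; j=1 S=100.7264 intr=50.2236 cont=49.6591 V=50.2236[EX]; j=2 S=128.1050 intr=22.8450 cont=24.8585 V=24.8585[hold]; j=3 S=162.9255 intr=0.0000 cont=6.0403 V=6.0403[hold]; j=4 S=207.2106 intr=0.0000 cont=0.0000 V=0.0000[hold]; j=5 S=263.5330 intr=0.0000 cont=0.0000 V=0.0000[hold]  S*(5)=100.7264
k=4: j=0 S=89.3165 intr=61.6335 cont=61.0504 V=61.6335[EX]; j=1 S=113.5938 intr=37.3562 cont=37.7812 V=37.7812[hold]; j=2 S=144.4700 intr=6.4800 cont=15.6874 V=15.6874[hold]; j=3 S=183.7387 intr=0.0000 cont=3.1059 V=3.1059[hold]; j=4 S=233.6811 intr=0.0000 cont=0.0000 V=0.0000[hold]  S*(4)=89.3165
k=3: j=0 S=100.7264 intr=50.2236 cont=49.8636 V=50.2236[EX]; j=1 S=128.1050 intr=22.8450 cont=26.9723 V=26.9723[hold]; j=2 S=162.9255 intr=0.0000 cont=9.5603 V=9.5603[hold]; j=3 S=207.2106 intr=0.0000 cont=1.5971 V=1.5971[hold]  S*(3)=100.7264
k=2: j=0 S=113.5938 intr=37.3562 cont=38.7978 V=38.7978[hold]; j=1 S=144.4700 intr=6.4800 cont=18.4674 V=18.4674[hold]; j=2 S=183.7387 intr=0.0000 cont=5.6841 V=5.6841[hold]  S*(2)=-
k=1: j=0 S=128.1050 intr=22.8450 cont=28.8321 V=28.8321[hold]; j=1 S=162.9255 intr=0.0000 cont=12.2298 V=12.2298[hold]  S*(1)=-
k=0: j=0 S=144.4700 intr=6.4800 cont=20.7076 V=20.7076[hold]  S*(0)=-

price = 20.7076
boundary = - - - 100.7264 89.3165 100.7264 113.5938
tree:
20.7076
28.8321 12.2298
38.7978 18.4674 5.6841
50.2236 26.9723 9.5603 1.5971
61.6335 37.7812 15.6874 3.1059 0.0000
71.7509 50.2236 24.8585 6.0403 0.0000 0.0000
80.7222 61.6335 37.3562 11.7469 0.0000 0.0000 0.0000
88.6773 71.7509 50.2236 22.8450 0.0000 0.0000 0.0000 0.0000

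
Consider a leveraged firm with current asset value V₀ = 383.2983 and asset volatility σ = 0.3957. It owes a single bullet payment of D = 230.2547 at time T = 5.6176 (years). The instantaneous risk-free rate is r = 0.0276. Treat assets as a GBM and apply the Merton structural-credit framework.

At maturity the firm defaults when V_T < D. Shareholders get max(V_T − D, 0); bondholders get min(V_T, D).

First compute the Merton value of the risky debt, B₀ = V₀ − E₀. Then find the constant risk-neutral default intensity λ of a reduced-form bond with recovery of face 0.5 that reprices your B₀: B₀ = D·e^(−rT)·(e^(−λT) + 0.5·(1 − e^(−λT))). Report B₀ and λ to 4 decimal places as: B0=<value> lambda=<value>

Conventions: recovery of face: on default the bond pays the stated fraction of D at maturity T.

Equity is a call on the firm's assets struck at D = 230.2547:
d₁ = [ln(V₀/D) + (r + σ²/2)T] / (σ√T)
   = [ln(383.2983/230.2547) + (0.0276 + 0.5·0.3957²)·5.6176] / (0.3957·√5.6176)
   = [0.509627 + 0.594843] / 0.937867 = 1.177641
d₂ = d₁ − σ√T = 1.177641 − 0.937867 = 0.239773
N(d₁) = 0.880530,  N(d₂) = 0.594747,  e^(−rT) = 0.856376
E₀ = V₀·N(d₁) − D·e^(−rT)·N(d₂)
   = 383.2983·0.880530 − 230.2547·0.856376·0.594747 = 220.230732
B₀ = V₀ − E₀ = 383.2983 − 220.230732 = 163.067568
e^(−λT) = (B₀·e^(rT)/D − 0.5)/(1 − 0.5) = (163.0676·1.167711/230.2547 − 0.5)/0.5 = 0.65395881
λ = −ln(0.65395881)/5.6176 = 0.075604

B0=163.0676 lambda=0.0756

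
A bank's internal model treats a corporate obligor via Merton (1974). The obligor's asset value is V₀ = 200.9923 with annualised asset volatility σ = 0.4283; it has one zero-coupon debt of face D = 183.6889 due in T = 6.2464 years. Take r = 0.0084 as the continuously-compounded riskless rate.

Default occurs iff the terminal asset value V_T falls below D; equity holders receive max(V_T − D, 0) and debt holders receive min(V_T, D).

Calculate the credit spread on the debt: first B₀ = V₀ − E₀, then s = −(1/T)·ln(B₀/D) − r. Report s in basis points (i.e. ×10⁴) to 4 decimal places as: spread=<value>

spread=728.6693

Work the structural quantities from V₀ = 200.9923 against face 183.6889:
d₁ = [ln(V₀/D) + (r + σ²/2)T] / (σ√T)
   = [ln(200.9923/183.6889) + (0.0084 + 0.5·0.4283²)·6.2464] / (0.4283·√6.2464)
   = [0.090023 + 0.625392] / 1.070442 = 0.668337
d₂ = d₁ − σ√T = 0.668337 − 1.070442 = -0.402105
N(d₁) = 0.748041,  N(d₂) = 0.343803,  e^(−rT) = 0.948883
E₀ = V₀·N(d₁) − D·e^(−rT)·N(d₂)
   = 200.9923·0.748041 − 183.6889·0.948883·0.343803 = 90.425724
B₀ = V₀ − E₀ = 200.9923 − 90.425724 = 110.566576
spread = −(1/T)·ln(B₀/D) − r = −(1/6.2464)·ln(110.566576/183.6889) − 0.0084 = 0.07286693
in basis points: 0.07286693 × 10⁴ = 728.6693 bp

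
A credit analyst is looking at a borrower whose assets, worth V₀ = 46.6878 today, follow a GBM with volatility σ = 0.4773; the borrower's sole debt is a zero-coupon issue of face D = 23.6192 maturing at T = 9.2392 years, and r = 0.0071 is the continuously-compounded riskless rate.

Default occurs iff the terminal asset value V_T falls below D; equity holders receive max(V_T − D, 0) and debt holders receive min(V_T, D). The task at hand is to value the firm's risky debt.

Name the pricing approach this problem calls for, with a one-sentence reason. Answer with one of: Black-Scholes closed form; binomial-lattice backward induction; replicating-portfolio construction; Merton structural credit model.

framework: Merton structural credit model

Key observation: the question is about default risk generated by asset-value dynamics against a debt face of 23.6192 — the structural framework prices exactly that.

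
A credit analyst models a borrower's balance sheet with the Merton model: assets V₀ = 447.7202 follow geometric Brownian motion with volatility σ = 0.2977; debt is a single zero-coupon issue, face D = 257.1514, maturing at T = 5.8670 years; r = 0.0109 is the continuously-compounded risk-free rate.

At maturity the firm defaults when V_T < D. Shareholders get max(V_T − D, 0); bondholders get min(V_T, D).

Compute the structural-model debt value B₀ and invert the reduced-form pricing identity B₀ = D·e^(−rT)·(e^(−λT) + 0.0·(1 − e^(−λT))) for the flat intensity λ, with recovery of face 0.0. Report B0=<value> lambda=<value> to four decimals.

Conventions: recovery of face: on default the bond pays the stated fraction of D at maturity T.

B0=216.5041 lambda=0.0184

Equity is a call on the firm's assets struck at D = 257.1514:
d₁ = [ln(V₀/D) + (r + σ²/2)T] / (σ√T)
   = [ln(447.7202/257.1514) + (0.0109 + 0.5·0.2977²)·5.8670] / (0.2977·√5.8670)
   = [0.554503 + 0.323933] / 0.721086 = 1.218213
d₂ = d₁ − σ√T = 1.218213 − 0.721086 = 0.497127
N(d₁) = 0.888429,  N(d₂) = 0.690450,  e^(−rT) = 0.938052
E₀ = V₀·N(d₁) − D·e^(−rT)·N(d₂)
   = 447.7202·0.888429 − 257.1514·0.938052·0.690450 = 231.216052
B₀ = V₀ − E₀ = 447.7202 − 231.216052 = 216.504148
e^(−λT) = (B₀·e^(rT)/D − 0)/(1 − 0) = (216.5041·1.066039/257.1514 − 0)/1 = 0.89753314
λ = −ln(0.89753314)/5.8670 = 0.018426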